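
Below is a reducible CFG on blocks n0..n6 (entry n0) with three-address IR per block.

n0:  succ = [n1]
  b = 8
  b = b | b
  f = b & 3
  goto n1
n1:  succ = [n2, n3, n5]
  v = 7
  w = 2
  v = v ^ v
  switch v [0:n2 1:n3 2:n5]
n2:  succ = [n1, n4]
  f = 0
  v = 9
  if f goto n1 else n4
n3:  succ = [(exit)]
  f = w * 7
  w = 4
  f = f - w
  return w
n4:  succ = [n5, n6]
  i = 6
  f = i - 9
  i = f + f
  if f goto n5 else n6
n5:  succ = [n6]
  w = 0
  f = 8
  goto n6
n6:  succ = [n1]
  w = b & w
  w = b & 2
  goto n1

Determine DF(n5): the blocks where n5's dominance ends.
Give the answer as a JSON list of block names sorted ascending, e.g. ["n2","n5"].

idom tree: n1←n0 n2←n1 n3←n1 n4←n2 n5←n1 n6←n1
Join-block Dom:
  n1: preds {n0,n2,n6}: {n0} ∩ {n0,n1,n2} ∩ {n0,n1,n6} = {n0}; idom=n0
  n5: preds {n1,n4}: {n0,n1} ∩ {n0,n1,n2,n4} = {n0,n1}; idom=n1
  n6: preds {n4,n5}: {n0,n1,n2,n4} ∩ {n0,n1,n5} = {n0,n1}; idom=n1

Frontier:
  join n1 pred n0: · stop@n0
  join n1 pred n2: n2→n1 stop@n0
  join n1 pred n6: n6→n1 stop@n0
  join n5 pred n1: · stop@n1
  join n5 pred n4: n4→n2 stop@n1
  join n6 pred n4: n4→n2 stop@n1
  join n6 pred n5: n5 stop@n1
  DF(n0)=∅
  DF(n1)={n1}
  DF(n2)={n1,n5,n6}
  DF(n3)=∅
  DF(n4)={n5,n6}
  DF(n5)={n6}
  DF(n6)={n1}

DF(n5) = ["n6"]

Answer: ["n6"]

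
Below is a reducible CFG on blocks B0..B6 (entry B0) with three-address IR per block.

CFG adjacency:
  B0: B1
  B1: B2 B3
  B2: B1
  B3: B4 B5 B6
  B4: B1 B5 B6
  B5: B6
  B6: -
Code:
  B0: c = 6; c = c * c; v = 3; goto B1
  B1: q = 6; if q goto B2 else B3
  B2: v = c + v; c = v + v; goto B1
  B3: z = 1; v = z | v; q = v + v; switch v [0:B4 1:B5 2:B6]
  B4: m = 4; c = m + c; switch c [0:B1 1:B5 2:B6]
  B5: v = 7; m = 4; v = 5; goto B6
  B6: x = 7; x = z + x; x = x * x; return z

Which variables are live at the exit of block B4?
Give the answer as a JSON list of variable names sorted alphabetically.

Answer: ["c", "v", "z"]

Working:
Per-block:
  B0 def {c,v} use ∅
  B1 def {q} use ∅
  B2 def {c,v} use {c,v}
  B3 def {q,v,z} use {v}
  B4 def {c,m} use {c}
  B5 def {m,v} use ∅
  B6 def {x} use {z}

Backward fixpoint:
  B0: in=∅ out={c,v}
  B1: in={c,v} out={c,v}
  B2: in={c,v} out={c,v}
  B3: in={c,v} out={c,v,z}
  B4: in={c,v,z} out={c,v,z}
  B5: in={z} out={z}
  B6: in={z} out=∅

live-out(B4) = ["c", "v", "z"]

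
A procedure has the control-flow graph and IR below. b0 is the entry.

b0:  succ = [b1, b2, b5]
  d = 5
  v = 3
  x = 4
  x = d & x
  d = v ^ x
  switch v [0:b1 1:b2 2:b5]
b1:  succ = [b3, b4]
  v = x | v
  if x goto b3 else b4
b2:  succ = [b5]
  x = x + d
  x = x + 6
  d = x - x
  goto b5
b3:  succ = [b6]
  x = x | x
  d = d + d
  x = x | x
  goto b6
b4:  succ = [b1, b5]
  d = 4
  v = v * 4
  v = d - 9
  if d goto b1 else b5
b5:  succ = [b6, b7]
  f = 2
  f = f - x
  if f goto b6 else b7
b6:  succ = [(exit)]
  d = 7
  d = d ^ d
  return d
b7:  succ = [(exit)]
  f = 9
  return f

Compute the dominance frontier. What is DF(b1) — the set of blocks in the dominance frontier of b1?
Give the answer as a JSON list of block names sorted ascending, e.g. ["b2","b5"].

idom tree: b1←b0 b2←b0 b3←b1 b4←b1 b5←b0 b6←b0 b7←b5
Dom at joins:
  b1: preds {b0,b4}: {b0} ∩ {b0,b1,b4} = {b0}; idom=b0
  b5: preds {b0,b2,b4}: {b0} ∩ {b0,b2} ∩ {b0,b1,b4} = {b0}; idom=b0
  b6: preds {b3,b5}: {b0,b1,b3} ∩ {b0,b5} = {b0}; idom=b0

DF walk-up:
  b1←b0: walk · to b0
  b1←b4: walk b4→b1 to b0
  b5←b0: walk · to b0
  b5←b2: walk b2 to b0
  b5←b4: walk b4→b1 to b0
  b6←b3: walk b3→b1 to b0
  b6←b5: walk b5 to b0
  DF(b0)=∅
  DF(b1)={b1,b5,b6}
  DF(b2)={b5}
  DF(b3)={b6}
  DF(b4)={b1,b5}
  DF(b5)={b6}
  DF(b6)=∅
  DF(b7)=∅

DF(b1) = ["b1", "b5", "b6"]

Answer: ["b1", "b5", "b6"]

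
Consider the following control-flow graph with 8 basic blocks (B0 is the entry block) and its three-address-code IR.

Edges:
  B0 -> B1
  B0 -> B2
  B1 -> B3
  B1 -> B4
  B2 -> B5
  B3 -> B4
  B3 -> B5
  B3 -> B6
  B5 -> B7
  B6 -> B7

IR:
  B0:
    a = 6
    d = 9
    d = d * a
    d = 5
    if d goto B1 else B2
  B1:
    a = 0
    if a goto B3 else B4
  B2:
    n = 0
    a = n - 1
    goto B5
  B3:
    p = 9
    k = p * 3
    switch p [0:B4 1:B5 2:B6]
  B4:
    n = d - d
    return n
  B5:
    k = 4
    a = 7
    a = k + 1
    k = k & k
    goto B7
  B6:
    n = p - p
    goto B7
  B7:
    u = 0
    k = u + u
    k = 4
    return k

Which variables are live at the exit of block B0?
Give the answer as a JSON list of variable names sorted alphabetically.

Answer: ["d"]

Derivation:
Block summaries:
  B0: def={a,d} ue=∅
  B1: def={a} ue=∅
  B2: def={a,n} ue=∅
  B3: def={k,p} ue=∅
  B4: def={n} ue={d}
  B5: def={a,k} ue=∅
  B6: def={n} ue={p}
  B7: def={k,u} ue=∅

Liveness:
  B0: in=∅ out={d}
  B1: in={d} out={d}
  B2: in=∅ out=∅
  B3: in={d} out={d,p}
  B4: in={d} out=∅
  B5: in=∅ out=∅
  B6: in={p} out=∅
  B7: in=∅ out=∅

live-out(B0) = ["d"]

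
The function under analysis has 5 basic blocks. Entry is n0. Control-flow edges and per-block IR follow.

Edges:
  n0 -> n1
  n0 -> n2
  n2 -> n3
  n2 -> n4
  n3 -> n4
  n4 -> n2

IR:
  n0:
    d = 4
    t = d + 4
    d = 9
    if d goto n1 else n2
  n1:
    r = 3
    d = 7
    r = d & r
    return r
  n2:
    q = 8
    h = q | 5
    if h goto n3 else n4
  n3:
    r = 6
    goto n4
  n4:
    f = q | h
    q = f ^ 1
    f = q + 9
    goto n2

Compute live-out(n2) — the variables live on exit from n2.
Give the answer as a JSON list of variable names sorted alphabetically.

Per-block:
  n0: {d,t} / ∅
  n1: {d,r} / ∅
  n2: {h,q} / ∅
  n3: {r} / ∅
  n4: {f,q} / {h,q}

Backward fixpoint:
  n0 li=∅ lo=∅
  n1 li=∅ lo=∅
  n2 li=∅ lo={h,q}
  n3 li={h,q} lo={h,q}
  n4 li={h,q} lo=∅

live-out(n2) = ["h", "q"]

Answer: ["h", "q"]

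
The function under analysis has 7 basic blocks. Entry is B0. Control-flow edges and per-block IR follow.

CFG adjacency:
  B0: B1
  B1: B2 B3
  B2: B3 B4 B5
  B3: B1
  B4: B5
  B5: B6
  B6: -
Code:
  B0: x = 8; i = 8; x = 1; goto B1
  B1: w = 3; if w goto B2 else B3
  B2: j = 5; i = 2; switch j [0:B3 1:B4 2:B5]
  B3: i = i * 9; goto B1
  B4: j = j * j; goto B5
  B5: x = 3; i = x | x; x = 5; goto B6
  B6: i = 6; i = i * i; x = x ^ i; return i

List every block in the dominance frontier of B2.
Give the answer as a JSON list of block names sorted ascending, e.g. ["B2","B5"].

Answer: ["B3"]

Analysis:
idom tree: B1←B0 B2←B1 B3←B1 B4←B2 B5←B2 B6←B5
Dom at joins:
  B1: preds {B0,B3}: {B0} ∩ {B0,B1,B3} = {B0}; idom=B0
  B3: preds {B1,B2}: {B0,B1} ∩ {B0,B1,B2} = {B0,B1}; idom=B1
  B5: preds {B2,B4}: {B0,B1,B2} ∩ {B0,B1,B2,B4} = {B0,B1,B2}; idom=B2

Frontier:
  B1←B0: walk · to B0
  B1←B3: walk B3→B1 to B0
  B3←B1: walk · to B1
  B3←B2: walk B2 to B1
  B5←B2: walk · to B2
  B5←B4: walk B4 to B2
  B0 → ∅
  B1 → {B1}
  B2 → {B3}
  B3 → {B1}
  B4 → {B5}
  B5 → ∅
  B6 → ∅

DF(B2) = ["B3"]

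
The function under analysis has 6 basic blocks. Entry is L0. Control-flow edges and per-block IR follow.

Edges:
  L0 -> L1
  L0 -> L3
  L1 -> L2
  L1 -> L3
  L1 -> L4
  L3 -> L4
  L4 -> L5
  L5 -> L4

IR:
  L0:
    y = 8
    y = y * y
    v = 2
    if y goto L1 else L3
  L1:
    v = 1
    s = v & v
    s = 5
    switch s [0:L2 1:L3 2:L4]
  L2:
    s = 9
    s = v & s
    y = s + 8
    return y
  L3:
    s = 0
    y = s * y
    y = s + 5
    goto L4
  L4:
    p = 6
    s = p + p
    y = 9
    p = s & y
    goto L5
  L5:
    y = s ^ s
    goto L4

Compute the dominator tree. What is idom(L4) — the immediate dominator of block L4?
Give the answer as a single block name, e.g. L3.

Answer: L0

Derivation:
idom tree: L1←L0 L2←L1 L3←L0 L4←L0 L5←L4
Join-block Dom:
  L3: preds {L0,L1}: {L0} ∩ {L0,L1} = {L0}; idom=L0
  L4: preds {L1,L3,L5}: {L0,L1} ∩ {L0,L3} ∩ {L0,L4,L5} = {L0}; idom=L0

idom(L4) = L0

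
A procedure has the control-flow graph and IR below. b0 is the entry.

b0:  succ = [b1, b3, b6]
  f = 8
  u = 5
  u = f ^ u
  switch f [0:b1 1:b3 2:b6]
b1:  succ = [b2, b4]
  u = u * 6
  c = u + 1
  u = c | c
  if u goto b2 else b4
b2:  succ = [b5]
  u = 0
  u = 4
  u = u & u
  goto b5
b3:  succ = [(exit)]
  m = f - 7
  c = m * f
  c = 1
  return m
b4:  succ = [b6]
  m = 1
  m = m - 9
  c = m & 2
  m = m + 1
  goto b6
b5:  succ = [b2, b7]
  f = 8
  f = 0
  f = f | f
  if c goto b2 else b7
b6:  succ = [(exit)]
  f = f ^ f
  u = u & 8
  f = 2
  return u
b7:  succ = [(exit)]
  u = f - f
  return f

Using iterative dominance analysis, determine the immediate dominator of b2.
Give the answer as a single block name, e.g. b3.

Answer: b1

Derivation:
idom tree: b1←b0 b2←b1 b3←b0 b4←b1 b5←b2 b6←b0 b7←b5
Dom∩ at merges:
  b2: preds {b1,b5}: {b0,b1} ∩ {b0,b1,b2,b5} = {b0,b1}; idom=b1
  b6: preds {b0,b4}: {b0} ∩ {b0,b1,b4} = {b0}; idom=b0

idom(b2) = b1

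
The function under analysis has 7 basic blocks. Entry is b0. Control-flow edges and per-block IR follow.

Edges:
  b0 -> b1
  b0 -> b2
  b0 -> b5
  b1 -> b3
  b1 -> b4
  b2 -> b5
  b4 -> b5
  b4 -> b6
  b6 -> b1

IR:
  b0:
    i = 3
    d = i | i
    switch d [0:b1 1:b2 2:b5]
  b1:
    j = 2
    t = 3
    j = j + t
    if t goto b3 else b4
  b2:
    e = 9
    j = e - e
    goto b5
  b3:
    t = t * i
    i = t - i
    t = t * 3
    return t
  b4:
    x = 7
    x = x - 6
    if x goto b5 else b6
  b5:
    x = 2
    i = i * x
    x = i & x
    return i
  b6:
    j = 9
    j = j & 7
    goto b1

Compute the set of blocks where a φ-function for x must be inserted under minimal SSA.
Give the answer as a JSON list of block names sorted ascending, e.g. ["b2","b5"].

idom tree: b1←b0 b2←b0 b3←b1 b4←b1 b5←b0 b6←b4
Dom at joins:
  b1: preds {b0,b6}: {b0} ∩ {b0,b1,b4,b6} = {b0}; idom=b0
  b5: preds {b0,b2,b4}: {b0} ∩ {b0,b2} ∩ {b0,b1,b4} = {b0}; idom=b0

DF walk-up:
  b1←b0: walk · to b0
  b1←b6: walk b6→b4→b1 to b0
  b5←b0: walk · to b0
  b5←b2: walk b2 to b0
  b5←b4: walk b4→b1 to b0
  DF(b0)=∅
  DF(b1)={b1,b5}
  DF(b2)={b5}
  DF(b3)=∅
  DF(b4)={b1,b5}
  DF(b5)=∅
  DF(b6)={b1}

φ for x: defs {b4,b5}
  DF⁺ = {b1,b5}

Answer: ["b1", "b5"]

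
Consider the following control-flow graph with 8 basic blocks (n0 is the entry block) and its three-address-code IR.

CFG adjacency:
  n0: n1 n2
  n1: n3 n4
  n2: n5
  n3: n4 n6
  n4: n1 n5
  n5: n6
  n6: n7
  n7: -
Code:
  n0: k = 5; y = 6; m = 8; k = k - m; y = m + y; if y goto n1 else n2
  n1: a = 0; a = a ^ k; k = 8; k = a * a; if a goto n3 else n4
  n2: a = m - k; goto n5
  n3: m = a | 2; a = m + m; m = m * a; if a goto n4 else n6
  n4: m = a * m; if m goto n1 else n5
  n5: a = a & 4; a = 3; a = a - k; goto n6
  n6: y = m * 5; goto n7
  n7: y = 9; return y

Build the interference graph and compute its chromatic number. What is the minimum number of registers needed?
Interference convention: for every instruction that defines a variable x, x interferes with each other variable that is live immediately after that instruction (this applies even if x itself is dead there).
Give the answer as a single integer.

Block summaries:
  n0: def={k,m,y} ue=∅
  n1: def={a,k} ue={k}
  n2: def={a} ue={k,m}
  n3: def={a,m} ue={a}
  n4: def={m} ue={a,m}
  n5: def={a} ue={a,k}
  n6: def={y} ue={m}
  n7: def={y} ue=∅

Liveness:
  n0: in=∅ out={k,m}
  n1: in={k,m} out={a,k,m}
  n2: in={k,m} out={a,k,m}
  n3: in={a,k} out={a,k,m}
  n4: in={a,k,m} out={a,k,m}
  n5: in={a,k,m} out={m}
  n6: in={m} out=∅
  n7: in=∅ out=∅

Interference:
  a — {k,m}
  k — {a,m,y}
  m — {a,k,y}
  y — {k,m}

Colouring:
  lower bound: {a,k,m} mutually conflict ⇒ χ ≥ 3
  3-colouring: c0={k}  c1={m}  c2={a,y}
  χ = 3

Answer: 3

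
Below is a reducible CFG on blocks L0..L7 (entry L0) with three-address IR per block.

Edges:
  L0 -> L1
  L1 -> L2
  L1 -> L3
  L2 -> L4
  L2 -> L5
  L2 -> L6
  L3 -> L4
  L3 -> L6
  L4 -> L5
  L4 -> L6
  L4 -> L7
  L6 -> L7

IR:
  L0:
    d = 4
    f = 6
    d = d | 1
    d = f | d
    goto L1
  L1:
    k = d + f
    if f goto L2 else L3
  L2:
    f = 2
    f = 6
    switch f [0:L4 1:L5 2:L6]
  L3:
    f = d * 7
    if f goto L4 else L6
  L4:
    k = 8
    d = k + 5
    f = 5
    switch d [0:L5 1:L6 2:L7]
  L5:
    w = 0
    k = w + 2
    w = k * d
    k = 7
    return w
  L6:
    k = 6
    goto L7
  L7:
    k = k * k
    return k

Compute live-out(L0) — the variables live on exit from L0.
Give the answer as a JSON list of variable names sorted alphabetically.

Block summaries:
  L0: {d,f} / ∅
  L1: {k} / {d,f}
  L2: {f} / ∅
  L3: {f} / {d}
  L4: {d,f,k} / ∅
  L5: {k,w} / {d}
  L6: {k} / ∅
  L7: {k} / {k}

Live sets:
  live L0: ∅→{d,f}
  live L1: {d,f}→{d}
  live L2: {d}→{d}
  live L3: {d}→∅
  live L4: ∅→{d,k}
  live L5: {d}→∅
  live L6: ∅→{k}
  live L7: {k}→∅

live-out(L0) = ["d", "f"]

Answer: ["d", "f"]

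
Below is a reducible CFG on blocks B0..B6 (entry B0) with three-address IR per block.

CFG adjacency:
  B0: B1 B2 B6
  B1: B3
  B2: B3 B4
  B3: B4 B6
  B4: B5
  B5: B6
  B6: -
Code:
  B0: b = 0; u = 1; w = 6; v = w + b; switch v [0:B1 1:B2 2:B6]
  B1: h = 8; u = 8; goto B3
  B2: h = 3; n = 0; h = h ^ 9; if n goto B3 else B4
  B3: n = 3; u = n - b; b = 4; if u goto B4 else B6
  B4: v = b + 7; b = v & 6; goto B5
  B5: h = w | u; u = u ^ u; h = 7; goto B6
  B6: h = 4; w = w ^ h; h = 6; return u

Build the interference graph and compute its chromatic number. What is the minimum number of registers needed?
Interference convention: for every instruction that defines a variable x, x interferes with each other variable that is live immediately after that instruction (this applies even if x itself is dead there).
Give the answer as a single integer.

def/use:
  B0: def={b,u,v,w} ue=∅
  B1: def={h,u} ue=∅
  B2: def={h,n} ue=∅
  B3: def={b,n,u} ue={b}
  B4: def={b,v} ue={b}
  B5: def={h,u} ue={u,w}
  B6: def={h,w} ue={u,w}

Live sets:
  B0: in=∅ out={b,u,w}
  B1: in={b,w} out={b,w}
  B2: in={b,u,w} out={b,u,w}
  B3: in={b,w} out={b,u,w}
  B4: in={b,u,w} out={u,w}
  B5: in={u,w} out={u,w}
  B6: in={u,w} out=∅

Conflict graph:
  b: {h,n,u,v,w}
  h: {b,n,u,w}
  n: {b,h,u,w}
  u: {b,h,n,v,w}
  v: {b,u,w}
  w: {b,h,n,u,v}

Colouring:
  {b,h,n,u,w} pairwise interfere (5-clique) ⇒ χ ≥ 5
  5-colouring: R0={b}  R1={u}  R2={w}  R3={h,v}  R4={n}
  χ = 5

Answer: 5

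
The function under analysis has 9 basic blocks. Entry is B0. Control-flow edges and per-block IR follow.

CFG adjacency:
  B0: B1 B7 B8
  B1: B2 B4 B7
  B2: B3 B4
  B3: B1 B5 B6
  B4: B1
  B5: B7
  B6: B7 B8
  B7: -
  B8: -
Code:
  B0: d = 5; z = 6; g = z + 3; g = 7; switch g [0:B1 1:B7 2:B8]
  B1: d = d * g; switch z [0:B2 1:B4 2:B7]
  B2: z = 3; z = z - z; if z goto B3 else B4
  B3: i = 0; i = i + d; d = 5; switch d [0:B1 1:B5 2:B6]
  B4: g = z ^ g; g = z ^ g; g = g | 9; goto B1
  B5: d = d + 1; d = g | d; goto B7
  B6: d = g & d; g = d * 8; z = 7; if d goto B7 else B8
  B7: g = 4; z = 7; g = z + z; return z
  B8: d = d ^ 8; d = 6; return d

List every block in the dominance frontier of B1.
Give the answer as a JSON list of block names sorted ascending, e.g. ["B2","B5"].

idom tree: B1←B0 B2←B1 B3←B2 B4←B1 B5←B3 B6←B3 B7←B0 B8←B0
Join-block Dom:
  B1: preds {B0,B3,B4}: {B0} ∩ {B0,B1,B2,B3} ∩ {B0,B1,B4} = {B0}; idom=B0
  B4: preds {B1,B2}: {B0,B1} ∩ {B0,B1,B2} = {B0,B1}; idom=B1
  B7: preds {B0,B1,B5,B6}: {B0} ∩ {B0,B1} ∩ {B0,B1,B2,B3,B5} ∩ {B0,B1,B2,B3,B6} = {B0}; idom=B0
  B8: preds {B0,B6}: {B0} ∩ {B0,B1,B2,B3,B6} = {B0}; idom=B0

DF walk-up:
  join B1 pred B0: · stop@B0
  join B1 pred B3: B3→B2→B1 stop@B0
  join B1 pred B4: B4→B1 stop@B0
  join B4 pred B1: · stop@B1
  join B4 pred B2: B2 stop@B1
  join B7 pred B0: · stop@B0
  join B7 pred B1: B1 stop@B0
  join B7 pred B5: B5→B3→B2→B1 stop@B0
  join B7 pred B6: B6→B3→B2→B1 stop@B0
  join B8 pred B0: · stop@B0
  join B8 pred B6: B6→B3→B2→B1 stop@B0
  DF(B0)=∅
  DF(B1)={B1,B7,B8}
  DF(B2)={B1,B4,B7,B8}
  DF(B3)={B1,B7,B8}
  DF(B4)={B1}
  DF(B5)={B7}
  DF(B6)={B7,B8}
  DF(B7)=∅
  DF(B8)=∅

DF(B1) = ["B1", "B7", "B8"]

Answer: ["B1", "B7", "B8"]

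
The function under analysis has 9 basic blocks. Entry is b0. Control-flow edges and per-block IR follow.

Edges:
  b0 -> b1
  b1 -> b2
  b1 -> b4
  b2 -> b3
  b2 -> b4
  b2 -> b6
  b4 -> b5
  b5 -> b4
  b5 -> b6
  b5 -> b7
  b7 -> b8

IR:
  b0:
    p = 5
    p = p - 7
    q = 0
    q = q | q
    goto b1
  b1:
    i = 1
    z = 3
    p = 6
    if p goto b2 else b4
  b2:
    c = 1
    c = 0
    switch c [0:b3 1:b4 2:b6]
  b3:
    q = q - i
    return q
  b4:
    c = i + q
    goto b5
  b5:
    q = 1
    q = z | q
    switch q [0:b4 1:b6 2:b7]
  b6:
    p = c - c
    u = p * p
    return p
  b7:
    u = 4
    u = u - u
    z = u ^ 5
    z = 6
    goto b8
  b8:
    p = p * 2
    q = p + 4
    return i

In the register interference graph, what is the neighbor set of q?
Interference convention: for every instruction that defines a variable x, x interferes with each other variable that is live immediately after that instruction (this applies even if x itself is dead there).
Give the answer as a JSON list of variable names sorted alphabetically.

Answer: ["c", "i", "p", "z"]

Working:
def/use:
  b0 def {p,q} use ∅
  b1 def {i,p,z} use ∅
  b2 def {c} use ∅
  b3 def {q} use {i,q}
  b4 def {c} use {i,q}
  b5 def {q} use {z}
  b6 def {p,u} use {c}
  b7 def {u,z} use ∅
  b8 def {p,q} use {i,p}

Liveness:
  b0: in=∅ out={q}
  b1: in={q} out={i,p,q,z}
  b2: in={i,p,q,z} out={c,i,p,q,z}
  b3: in={i,q} out=∅
  b4: in={i,p,q,z} out={c,i,p,z}
  b5: in={c,i,p,z} out={c,i,p,q,z}
  b6: in={c} out=∅
  b7: in={i,p} out={i,p}
  b8: in={i,p} out=∅

Interference:
  c↔{i,p,q,z}
  i↔{c,p,q,u,z}
  p↔{c,i,q,u,z}
  q↔{c,i,p,z}
  u↔{i,p}
  z↔{c,i,p,q}

N(q) = ["c", "i", "p", "z"]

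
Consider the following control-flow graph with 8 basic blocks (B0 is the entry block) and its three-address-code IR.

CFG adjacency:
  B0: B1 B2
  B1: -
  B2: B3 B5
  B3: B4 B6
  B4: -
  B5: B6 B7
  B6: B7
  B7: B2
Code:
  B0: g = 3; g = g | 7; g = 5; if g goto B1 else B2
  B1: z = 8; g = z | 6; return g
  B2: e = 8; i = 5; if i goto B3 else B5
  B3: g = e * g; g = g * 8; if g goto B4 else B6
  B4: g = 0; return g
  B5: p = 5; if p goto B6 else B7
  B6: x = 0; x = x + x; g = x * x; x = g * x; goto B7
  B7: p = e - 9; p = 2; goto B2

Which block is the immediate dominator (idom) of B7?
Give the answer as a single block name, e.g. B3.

idom tree: B1←B0 B2←B0 B3←B2 B4←B3 B5←B2 B6←B2 B7←B2
Join-block Dom:
  B2: preds {B0,B7}: {B0} ∩ {B0,B2,B7} = {B0}; idom=B0
  B6: preds {B3,B5}: {B0,B2,B3} ∩ {B0,B2,B5} = {B0,B2}; idom=B2
  B7: preds {B5,B6}: {B0,B2,B5} ∩ {B0,B2,B6} = {B0,B2}; idom=B2

idom(B7) = B2

Answer: B2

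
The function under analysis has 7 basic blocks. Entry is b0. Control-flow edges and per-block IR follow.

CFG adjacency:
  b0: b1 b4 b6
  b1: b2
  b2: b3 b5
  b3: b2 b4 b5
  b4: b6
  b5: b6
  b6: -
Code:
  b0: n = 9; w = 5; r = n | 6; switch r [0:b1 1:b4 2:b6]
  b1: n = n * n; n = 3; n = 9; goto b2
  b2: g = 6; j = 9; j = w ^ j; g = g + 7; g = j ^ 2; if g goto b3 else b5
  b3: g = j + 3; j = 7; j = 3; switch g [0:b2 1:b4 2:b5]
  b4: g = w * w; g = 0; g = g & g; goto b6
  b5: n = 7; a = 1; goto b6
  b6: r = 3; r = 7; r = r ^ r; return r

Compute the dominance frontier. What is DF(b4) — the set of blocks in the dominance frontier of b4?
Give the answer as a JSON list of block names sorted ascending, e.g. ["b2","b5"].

idom tree: b1←b0 b2←b1 b3←b2 b4←b0 b5←b2 b6←b0
Dom∩ at merges:
  b2: preds {b1,b3}: {b0,b1} ∩ {b0,b1,b2,b3} = {b0,b1}; idom=b1
  b4: preds {b0,b3}: {b0} ∩ {b0,b1,b2,b3} = {b0}; idom=b0
  b5: preds {b2,b3}: {b0,b1,b2} ∩ {b0,b1,b2,b3} = {b0,b1,b2}; idom=b2
  b6: preds {b0,b4,b5}: {b0} ∩ {b0,b4} ∩ {b0,b1,b2,b5} = {b0}; idom=b0

DF walk-up:
  b2←b1: walk · to b1
  b2←b3: walk b3→b2 to b1
  b4←b0: walk · to b0
  b4←b3: walk b3→b2→b1 to b0
  b5←b2: walk · to b2
  b5←b3: walk b3 to b2
  b6←b0: walk · to b0
  b6←b4: walk b4 to b0
  b6←b5: walk b5→b2→b1 to b0
  b0: DF=∅
  b1: DF={b4,b6}
  b2: DF={b2,b4,b6}
  b3: DF={b2,b4,b5}
  b4: DF={b6}
  b5: DF={b6}
  b6: DF=∅

DF(b4) = ["b6"]

Answer: ["b6"]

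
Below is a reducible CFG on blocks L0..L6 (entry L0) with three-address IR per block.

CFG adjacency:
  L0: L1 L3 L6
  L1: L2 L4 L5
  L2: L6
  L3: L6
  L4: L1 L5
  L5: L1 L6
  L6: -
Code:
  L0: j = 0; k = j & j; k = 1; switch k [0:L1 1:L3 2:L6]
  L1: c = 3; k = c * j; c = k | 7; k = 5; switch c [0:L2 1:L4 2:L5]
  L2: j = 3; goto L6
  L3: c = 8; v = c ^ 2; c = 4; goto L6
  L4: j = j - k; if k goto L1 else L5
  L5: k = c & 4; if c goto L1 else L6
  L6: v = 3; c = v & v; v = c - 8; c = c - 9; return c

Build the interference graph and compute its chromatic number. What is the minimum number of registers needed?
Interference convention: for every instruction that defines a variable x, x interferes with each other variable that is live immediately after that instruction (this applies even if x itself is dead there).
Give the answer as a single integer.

Answer: 3

Working:
Block summaries:
  L0: {j,k} / ∅
  L1: {c,k} / {j}
  L2: {j} / ∅
  L3: {c,v} / ∅
  L4: {j} / {j,k}
  L5: {k} / {c}
  L6: {c,v} / ∅

Liveness:
  live L0: ∅→{j}
  live L1: {j}→{c,j,k}
  live L2: ∅→∅
  live L3: ∅→∅
  live L4: {c,j,k}→{c,j}
  live L5: {c,j}→{j}
  live L6: ∅→∅

Conflict graph:
  c — {j,k,v}
  j — {c,k}
  k — {c,j}
  v — {c}

Colouring:
  clique {c,j,k} ⇒ need ≥ 3
  assign c→r0 j→r1 k→r2 v→r1 — no edge inside a register ⇒ χ ≤ 3
  χ = 3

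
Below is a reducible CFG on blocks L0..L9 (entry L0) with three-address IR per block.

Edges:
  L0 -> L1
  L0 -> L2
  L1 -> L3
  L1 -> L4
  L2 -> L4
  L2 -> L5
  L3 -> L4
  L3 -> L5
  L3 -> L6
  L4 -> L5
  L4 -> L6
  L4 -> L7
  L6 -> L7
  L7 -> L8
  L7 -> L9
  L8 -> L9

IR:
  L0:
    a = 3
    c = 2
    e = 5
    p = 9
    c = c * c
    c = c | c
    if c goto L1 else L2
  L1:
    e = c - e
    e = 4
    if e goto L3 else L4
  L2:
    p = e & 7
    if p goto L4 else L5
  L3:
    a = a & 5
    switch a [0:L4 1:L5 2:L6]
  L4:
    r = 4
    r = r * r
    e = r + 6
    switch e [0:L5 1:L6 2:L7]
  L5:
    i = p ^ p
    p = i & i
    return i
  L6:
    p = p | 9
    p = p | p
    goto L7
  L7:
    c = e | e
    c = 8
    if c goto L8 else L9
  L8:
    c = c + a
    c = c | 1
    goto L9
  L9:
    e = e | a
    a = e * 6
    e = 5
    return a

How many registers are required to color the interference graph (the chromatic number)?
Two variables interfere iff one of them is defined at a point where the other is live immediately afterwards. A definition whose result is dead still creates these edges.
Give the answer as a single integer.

Answer: 4

Analysis:
Per-block:
  L0: {a,c,e,p} / ∅
  L1: {e} / {c,e}
  L2: {p} / {e}
  L3: {a} / {a}
  L4: {e,r} / ∅
  L5: {i,p} / {p}
  L6: {p} / {p}
  L7: {c} / {e}
  L8: {c} / {a,c}
  L9: {a,e} / {a,e}

Live sets:
  live L0: ∅→{a,c,e,p}
  live L1: {a,c,e,p}→{a,e,p}
  live L2: {a,e}→{a,p}
  live L3: {a,e,p}→{a,e,p}
  live L4: {a,p}→{a,e,p}
  live L5: {p}→∅
  live L6: {a,e,p}→{a,e}
  live L7: {a,e}→{a,c,e}
  live L8: {a,c,e}→{a,e}
  live L9: {a,e}→∅

Conflict graph:
  a: {c,e,p,r}
  c: {a,e,p}
  e: {a,c,p}
  i: {p}
  p: {a,c,e,i,r}
  r: {a,p}

Chromatic number:
  lower bound: {a,c,e,p} mutually conflict ⇒ χ ≥ 4
  assign a→c1 c→c2 e→c3 i→c1 p→c0 r→c2 — no edge inside a register ⇒ χ ≤ 4
  χ = 4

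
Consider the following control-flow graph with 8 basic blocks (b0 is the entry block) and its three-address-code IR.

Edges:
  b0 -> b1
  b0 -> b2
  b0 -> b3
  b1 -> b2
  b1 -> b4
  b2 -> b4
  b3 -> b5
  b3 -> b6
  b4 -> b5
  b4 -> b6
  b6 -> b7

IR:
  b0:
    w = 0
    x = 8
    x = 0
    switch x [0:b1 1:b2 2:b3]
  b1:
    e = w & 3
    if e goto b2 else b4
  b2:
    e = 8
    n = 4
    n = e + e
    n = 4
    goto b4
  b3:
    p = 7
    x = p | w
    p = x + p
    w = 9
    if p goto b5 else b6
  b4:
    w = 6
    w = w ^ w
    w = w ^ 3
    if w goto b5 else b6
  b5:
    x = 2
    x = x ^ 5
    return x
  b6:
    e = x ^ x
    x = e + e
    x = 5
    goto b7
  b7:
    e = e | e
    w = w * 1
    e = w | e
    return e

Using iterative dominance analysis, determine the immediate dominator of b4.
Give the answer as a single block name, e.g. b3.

idom tree: b1←b0 b2←b0 b3←b0 b4←b0 b5←b0 b6←b0 b7←b6
Dom∩ at merges:
  b2: preds {b0,b1}: {b0} ∩ {b0,b1} = {b0}; idom=b0
  b4: preds {b1,b2}: {b0,b1} ∩ {b0,b2} = {b0}; idom=b0
  b5: preds {b3,b4}: {b0,b3} ∩ {b0,b4} = {b0}; idom=b0
  b6: preds {b3,b4}: {b0,b3} ∩ {b0,b4} = {b0}; idom=b0

idom(b4) = b0

Answer: b0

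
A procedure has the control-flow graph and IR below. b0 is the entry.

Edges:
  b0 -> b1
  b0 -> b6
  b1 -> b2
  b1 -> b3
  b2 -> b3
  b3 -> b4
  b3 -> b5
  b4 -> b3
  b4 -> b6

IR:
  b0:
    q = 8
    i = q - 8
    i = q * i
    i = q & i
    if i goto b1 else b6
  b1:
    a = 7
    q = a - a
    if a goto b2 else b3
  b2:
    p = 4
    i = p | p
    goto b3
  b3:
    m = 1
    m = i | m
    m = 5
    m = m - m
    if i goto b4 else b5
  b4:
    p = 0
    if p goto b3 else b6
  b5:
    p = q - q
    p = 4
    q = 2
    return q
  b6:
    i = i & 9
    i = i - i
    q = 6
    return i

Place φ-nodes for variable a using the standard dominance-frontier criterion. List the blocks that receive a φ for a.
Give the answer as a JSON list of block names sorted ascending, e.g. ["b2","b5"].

idom tree: b1←b0 b2←b1 b3←b1 b4←b3 b5←b3 b6←b0
Join-block Dom:
  b3: preds {b1,b2,b4}: {b0,b1} ∩ {b0,b1,b2} ∩ {b0,b1,b3,b4} = {b0,b1}; idom=b1
  b6: preds {b0,b4}: {b0} ∩ {b0,b1,b3,b4} = {b0}; idom=b0

DF walk-up:
  join b3 pred b1: · stop@b1
  join b3 pred b2: b2 stop@b1
  join b3 pred b4: b4→b3 stop@b1
  join b6 pred b0: · stop@b0
  join b6 pred b4: b4→b3→b1 stop@b0
  DF(b0)=∅
  DF(b1)={b6}
  DF(b2)={b3}
  DF(b3)={b3,b6}
  DF(b4)={b3,b6}
  DF(b5)=∅
  DF(b6)=∅

φ for a: defs {b1}
  DF⁺ = {b6}

Answer: ["b6"]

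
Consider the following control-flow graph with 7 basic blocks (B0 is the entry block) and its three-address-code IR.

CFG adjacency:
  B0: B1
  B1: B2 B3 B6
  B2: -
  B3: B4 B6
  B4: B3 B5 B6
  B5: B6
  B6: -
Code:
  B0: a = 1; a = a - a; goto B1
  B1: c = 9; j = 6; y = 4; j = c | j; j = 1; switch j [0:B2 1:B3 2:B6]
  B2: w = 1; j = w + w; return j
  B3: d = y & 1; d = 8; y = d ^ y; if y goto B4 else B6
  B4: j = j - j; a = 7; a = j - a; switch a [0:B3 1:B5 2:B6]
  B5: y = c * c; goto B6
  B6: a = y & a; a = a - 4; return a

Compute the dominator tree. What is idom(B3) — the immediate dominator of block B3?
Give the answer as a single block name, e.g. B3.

Answer: B1

Analysis:
idom tree: B1←B0 B2←B1 B3←B1 B4←B3 B5←B4 B6←B1
Join-block Dom:
  B3: preds {B1,B4}: {B0,B1} ∩ {B0,B1,B3,B4} = {B0,B1}; idom=B1
  B6: preds {B1,B3,B4,B5}: {B0,B1} ∩ {B0,B1,B3} ∩ {B0,B1,B3,B4} ∩ {B0,B1,B3,B4,B5} = {B0,B1}; idom=B1

idom(B3) = B1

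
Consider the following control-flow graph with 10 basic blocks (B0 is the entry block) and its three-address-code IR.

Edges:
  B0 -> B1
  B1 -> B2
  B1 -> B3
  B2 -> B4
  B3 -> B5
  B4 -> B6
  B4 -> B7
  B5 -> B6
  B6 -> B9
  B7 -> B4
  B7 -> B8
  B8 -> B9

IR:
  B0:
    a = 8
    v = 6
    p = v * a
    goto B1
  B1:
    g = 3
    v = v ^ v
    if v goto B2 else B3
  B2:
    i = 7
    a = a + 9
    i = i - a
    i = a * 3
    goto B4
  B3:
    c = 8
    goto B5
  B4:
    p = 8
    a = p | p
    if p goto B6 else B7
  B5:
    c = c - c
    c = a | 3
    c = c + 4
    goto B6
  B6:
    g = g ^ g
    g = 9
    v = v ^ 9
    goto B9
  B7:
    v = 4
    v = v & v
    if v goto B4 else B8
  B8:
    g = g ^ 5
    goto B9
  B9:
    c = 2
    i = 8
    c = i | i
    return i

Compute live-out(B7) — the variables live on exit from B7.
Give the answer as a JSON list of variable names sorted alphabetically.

def/use:
  B0 def {a,p,v} use ∅
  B1 def {g,v} use {v}
  B2 def {a,i} use {a}
  B3 def {c} use ∅
  B4 def {a,p} use ∅
  B5 def {c} use {a,c}
  B6 def {g,v} use {g,v}
  B7 def {v} use ∅
  B8 def {g} use {g}
  B9 def {c,i} use ∅

Backward fixpoint:
  B0 li=∅ lo={a,v}
  B1 li={a,v} lo={a,g,v}
  B2 li={a,g,v} lo={g,v}
  B3 li={a,g,v} lo={a,c,g,v}
  B4 li={g,v} lo={g,v}
  B5 li={a,c,g,v} lo={g,v}
  B6 li={g,v} lo=∅
  B7 li={g} lo={g,v}
  B8 li={g} lo=∅
  B9 li=∅ lo=∅

live-out(B7) = ["g", "v"]

Answer: ["g", "v"]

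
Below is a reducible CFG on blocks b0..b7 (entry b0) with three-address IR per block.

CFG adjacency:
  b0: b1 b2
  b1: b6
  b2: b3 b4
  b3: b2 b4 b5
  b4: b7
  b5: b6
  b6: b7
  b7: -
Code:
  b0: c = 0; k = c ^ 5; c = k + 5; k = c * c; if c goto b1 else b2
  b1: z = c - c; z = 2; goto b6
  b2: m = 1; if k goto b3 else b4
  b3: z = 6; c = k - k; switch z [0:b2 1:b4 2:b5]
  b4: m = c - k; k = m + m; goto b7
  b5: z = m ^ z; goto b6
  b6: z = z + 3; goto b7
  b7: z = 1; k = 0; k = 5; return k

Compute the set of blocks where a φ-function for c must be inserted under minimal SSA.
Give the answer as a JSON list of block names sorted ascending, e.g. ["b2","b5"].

idom tree: b1←b0 b2←b0 b3←b2 b4←b2 b5←b3 b6←b0 b7←b0
Dom∩ at merges:
  b2: preds {b0,b3}: {b0} ∩ {b0,b2,b3} = {b0}; idom=b0
  b4: preds {b2,b3}: {b0,b2} ∩ {b0,b2,b3} = {b0,b2}; idom=b2
  b6: preds {b1,b5}: {b0,b1} ∩ {b0,b2,b3,b5} = {b0}; idom=b0
  b7: preds {b4,b6}: {b0,b2,b4} ∩ {b0,b6} = {b0}; idom=b0

DF derivation:
  join b2 pred b0: · stop@b0
  join b2 pred b3: b3→b2 stop@b0
  join b4 pred b2: · stop@b2
  join b4 pred b3: b3 stop@b2
  join b6 pred b1: b1 stop@b0
  join b6 pred b5: b5→b3→b2 stop@b0
  join b7 pred b4: b4→b2 stop@b0
  join b7 pred b6: b6 stop@b0
  b0 → ∅
  b1 → {b6}
  b2 → {b2,b6,b7}
  b3 → {b2,b4,b6}
  b4 → {b7}
  b5 → {b6}
  b6 → {b7}
  b7 → ∅

φ for c: defs {b0,b3}
  DF⁺ = {b2,b4,b6,b7}

Answer: ["b2", "b4", "b6", "b7"]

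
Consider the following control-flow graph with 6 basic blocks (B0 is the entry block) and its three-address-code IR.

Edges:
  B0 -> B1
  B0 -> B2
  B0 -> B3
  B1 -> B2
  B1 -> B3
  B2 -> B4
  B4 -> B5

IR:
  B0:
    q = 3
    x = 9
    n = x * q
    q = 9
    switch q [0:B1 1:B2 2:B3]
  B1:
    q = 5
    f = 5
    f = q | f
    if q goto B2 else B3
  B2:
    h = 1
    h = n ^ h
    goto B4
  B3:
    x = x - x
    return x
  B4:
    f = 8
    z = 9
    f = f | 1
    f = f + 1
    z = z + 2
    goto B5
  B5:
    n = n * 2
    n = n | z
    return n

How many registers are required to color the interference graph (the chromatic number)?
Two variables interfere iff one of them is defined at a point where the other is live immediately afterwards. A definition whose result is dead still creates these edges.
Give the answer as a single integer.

Per-block:
  B0 def {n,q,x} use ∅
  B1 def {f,q} use ∅
  B2 def {h} use {n}
  B3 def {x} use {x}
  B4 def {f,z} use ∅
  B5 def {n} use {n,z}

Backward fixpoint:
  B0 li=∅ lo={n,x}
  B1 li={n,x} lo={n,x}
  B2 li={n} lo={n}
  B3 li={x} lo=∅
  B4 li={n} lo={n,z}
  B5 li={n,z} lo=∅

Interfere edges:
  f: {n,q,x,z}
  h: {n}
  n: {f,h,q,x,z}
  q: {f,n,x}
  x: {f,n,q}
  z: {f,n}

Chromatic number:
  clique {f,n,q,x} ⇒ need ≥ 4
  4-colouring: r0={n}  r1={f,h}  r2={q,z}  r3={x}
  χ = 4

Answer: 4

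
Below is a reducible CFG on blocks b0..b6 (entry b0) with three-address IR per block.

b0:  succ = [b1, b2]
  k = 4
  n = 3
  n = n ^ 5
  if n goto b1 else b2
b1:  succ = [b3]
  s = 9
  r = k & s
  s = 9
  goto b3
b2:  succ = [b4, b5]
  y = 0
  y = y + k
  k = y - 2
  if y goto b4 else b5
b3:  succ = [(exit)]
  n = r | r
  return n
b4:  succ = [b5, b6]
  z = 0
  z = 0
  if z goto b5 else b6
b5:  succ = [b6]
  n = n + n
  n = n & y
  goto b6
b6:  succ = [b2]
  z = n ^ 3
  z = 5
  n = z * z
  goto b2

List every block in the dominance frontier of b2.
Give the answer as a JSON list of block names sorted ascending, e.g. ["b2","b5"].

idom tree: b1←b0 b2←b0 b3←b1 b4←b2 b5←b2 b6←b2
Dom at joins:
  b2: preds {b0,b6}: {b0} ∩ {b0,b2,b6} = {b0}; idom=b0
  b5: preds {b2,b4}: {b0,b2} ∩ {b0,b2,b4} = {b0,b2}; idom=b2
  b6: preds {b4,b5}: {b0,b2,b4} ∩ {b0,b2,b5} = {b0,b2}; idom=b2

DF derivation:
  b2←b0: walk · to b0
  b2←b6: walk b6→b2 to b0
  b5←b2: walk · to b2
  b5←b4: walk b4 to b2
  b6←b4: walk b4 to b2
  b6←b5: walk b5 to b2
  b0: DF=∅
  b1: DF=∅
  b2: DF={b2}
  b3: DF=∅
  b4: DF={b5,b6}
  b5: DF={b6}
  b6: DF={b2}

DF(b2) = ["b2"]

Answer: ["b2"]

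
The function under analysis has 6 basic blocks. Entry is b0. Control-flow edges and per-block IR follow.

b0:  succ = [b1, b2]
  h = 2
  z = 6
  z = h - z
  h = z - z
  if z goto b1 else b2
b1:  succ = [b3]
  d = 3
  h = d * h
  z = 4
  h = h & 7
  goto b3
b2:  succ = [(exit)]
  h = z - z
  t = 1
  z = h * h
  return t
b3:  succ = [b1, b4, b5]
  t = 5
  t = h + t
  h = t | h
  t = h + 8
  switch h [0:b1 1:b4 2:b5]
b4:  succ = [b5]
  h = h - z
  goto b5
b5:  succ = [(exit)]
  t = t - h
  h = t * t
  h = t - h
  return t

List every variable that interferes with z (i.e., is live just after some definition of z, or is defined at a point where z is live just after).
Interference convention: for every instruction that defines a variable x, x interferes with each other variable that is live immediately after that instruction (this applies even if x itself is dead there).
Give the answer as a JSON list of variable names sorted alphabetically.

Answer: ["h", "t"]

Working:
Block summaries:
  b0: def={h,z} ue=∅
  b1: def={d,h,z} ue={h}
  b2: def={h,t,z} ue={z}
  b3: def={h,t} ue={h}
  b4: def={h} ue={h,z}
  b5: def={h,t} ue={h,t}

Liveness:
  live b0: ∅→{h,z}
  live b1: {h}→{h,z}
  live b2: {z}→∅
  live b3: {h,z}→{h,t,z}
  live b4: {h,t,z}→{h,t}
  live b5: {h,t}→∅

Conflict graph:
  d↔{h}
  h↔{d,t,z}
  t↔{h,z}
  z↔{h,t}

N(z) = ["h", "t"]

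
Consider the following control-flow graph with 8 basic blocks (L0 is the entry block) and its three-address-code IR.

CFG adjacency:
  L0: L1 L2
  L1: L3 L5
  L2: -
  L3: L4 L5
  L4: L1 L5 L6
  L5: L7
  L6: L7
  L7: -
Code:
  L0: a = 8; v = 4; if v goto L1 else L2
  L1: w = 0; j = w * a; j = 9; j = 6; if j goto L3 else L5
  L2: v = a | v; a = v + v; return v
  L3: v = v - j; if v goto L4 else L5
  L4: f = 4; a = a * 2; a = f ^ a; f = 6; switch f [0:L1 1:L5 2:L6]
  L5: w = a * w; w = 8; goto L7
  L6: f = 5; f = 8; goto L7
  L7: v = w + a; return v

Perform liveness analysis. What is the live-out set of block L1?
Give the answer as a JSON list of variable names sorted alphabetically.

Block summaries:
  L0: {a,v} / ∅
  L1: {j,w} / {a}
  L2: {a,v} / {a,v}
  L3: {v} / {j,v}
  L4: {a,f} / {a}
  L5: {w} / {a,w}
  L6: {f} / ∅
  L7: {v} / {a,w}

Backward fixpoint:
  L0 li=∅ lo={a,v}
  L1 li={a,v} lo={a,j,v,w}
  L2 li={a,v} lo=∅
  L3 li={a,j,v,w} lo={a,v,w}
  L4 li={a,v,w} lo={a,v,w}
  L5 li={a,w} lo={a,w}
  L6 li={a,w} lo={a,w}
  L7 li={a,w} lo=∅

live-out(L1) = ["a", "j", "v", "w"]

Answer: ["a", "j", "v", "w"]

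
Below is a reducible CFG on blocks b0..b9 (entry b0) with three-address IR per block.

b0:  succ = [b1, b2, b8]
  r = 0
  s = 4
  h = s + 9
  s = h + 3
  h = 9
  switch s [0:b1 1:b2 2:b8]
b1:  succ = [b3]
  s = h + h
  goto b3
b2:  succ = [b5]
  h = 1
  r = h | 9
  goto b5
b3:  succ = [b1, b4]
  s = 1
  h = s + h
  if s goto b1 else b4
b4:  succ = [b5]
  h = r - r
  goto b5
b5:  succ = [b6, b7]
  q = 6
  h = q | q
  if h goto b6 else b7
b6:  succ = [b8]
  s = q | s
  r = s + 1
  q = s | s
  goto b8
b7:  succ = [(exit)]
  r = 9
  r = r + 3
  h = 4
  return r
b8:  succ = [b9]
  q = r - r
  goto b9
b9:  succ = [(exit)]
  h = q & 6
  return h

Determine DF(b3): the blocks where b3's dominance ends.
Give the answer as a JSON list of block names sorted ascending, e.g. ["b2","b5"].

idom tree: b1←b0 b2←b0 b3←b1 b4←b3 b5←b0 b6←b5 b7←b5 b8←b0 b9←b8
Join-block Dom:
  b1: preds {b0,b3}: {b0} ∩ {b0,b1,b3} = {b0}; idom=b0
  b5: preds {b2,b4}: {b0,b2} ∩ {b0,b1,b3,b4} = {b0}; idom=b0
  b8: preds {b0,b6}: {b0} ∩ {b0,b5,b6} = {b0}; idom=b0

DF derivation:
  join b1 pred b0: · stop@b0
  join b1 pred b3: b3→b1 stop@b0
  join b5 pred b2: b2 stop@b0
  join b5 pred b4: b4→b3→b1 stop@b0
  join b8 pred b0: · stop@b0
  join b8 pred b6: b6→b5 stop@b0
  b0: DF=∅
  b1: DF={b1,b5}
  b2: DF={b5}
  b3: DF={b1,b5}
  b4: DF={b5}
  b5: DF={b8}
  b6: DF={b8}
  b7: DF=∅
  b8: DF=∅
  b9: DF=∅

DF(b3) = ["b1", "b5"]

Answer: ["b1", "b5"]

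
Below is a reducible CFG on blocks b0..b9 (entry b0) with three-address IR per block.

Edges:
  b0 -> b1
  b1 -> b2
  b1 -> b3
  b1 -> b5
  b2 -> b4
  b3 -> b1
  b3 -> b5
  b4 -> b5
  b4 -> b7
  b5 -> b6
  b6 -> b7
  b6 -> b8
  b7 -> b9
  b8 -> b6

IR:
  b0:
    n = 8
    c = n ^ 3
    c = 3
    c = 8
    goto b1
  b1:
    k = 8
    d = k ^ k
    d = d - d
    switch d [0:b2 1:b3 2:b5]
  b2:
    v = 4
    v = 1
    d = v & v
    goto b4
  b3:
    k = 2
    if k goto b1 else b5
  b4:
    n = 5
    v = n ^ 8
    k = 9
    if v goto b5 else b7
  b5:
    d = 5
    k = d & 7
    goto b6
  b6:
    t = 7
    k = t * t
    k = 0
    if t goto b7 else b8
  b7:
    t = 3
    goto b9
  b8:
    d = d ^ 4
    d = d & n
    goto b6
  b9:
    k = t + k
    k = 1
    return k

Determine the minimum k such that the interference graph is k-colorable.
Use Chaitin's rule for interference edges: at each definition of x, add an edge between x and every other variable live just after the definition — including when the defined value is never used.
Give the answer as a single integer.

Answer: 4

Derivation:
Per-block:
  b0: {c,n} / ∅
  b1: {d,k} / ∅
  b2: {d,v} / ∅
  b3: {k} / ∅
  b4: {k,n,v} / ∅
  b5: {d,k} / ∅
  b6: {k,t} / ∅
  b7: {t} / ∅
  b8: {d} / {d,n}
  b9: {k} / {k,t}

Backward fixpoint:
  b0: in=∅ out={n}
  b1: in={n} out={n}
  b2: in=∅ out=∅
  b3: in={n} out={n}
  b4: in=∅ out={k,n}
  b5: in={n} out={d,n}
  b6: in={d,n} out={d,k,n}
  b7: in={k} out={k,t}
  b8: in={d,n} out={d,n}
  b9: in={k,t} out=∅

Conflict graph:
  c: {n}
  d: {k,n,t}
  k: {d,n,t,v}
  n: {c,d,k,t,v}
  t: {d,k,n}
  v: {k,n}

Colouring:
  lower bound: {d,k,n,t} mutually conflict ⇒ χ ≥ 4
  4-colouring: r0={n}  r1={c,k}  r2={d,v}  r3={t}
  χ = 4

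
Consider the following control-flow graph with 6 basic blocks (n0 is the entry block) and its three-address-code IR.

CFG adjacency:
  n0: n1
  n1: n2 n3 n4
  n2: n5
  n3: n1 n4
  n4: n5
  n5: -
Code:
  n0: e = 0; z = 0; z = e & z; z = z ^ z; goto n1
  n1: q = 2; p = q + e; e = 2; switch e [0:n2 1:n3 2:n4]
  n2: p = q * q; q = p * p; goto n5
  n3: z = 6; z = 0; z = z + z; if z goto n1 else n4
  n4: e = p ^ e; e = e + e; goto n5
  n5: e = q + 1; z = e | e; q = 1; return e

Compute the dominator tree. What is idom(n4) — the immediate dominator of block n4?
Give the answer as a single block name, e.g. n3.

idom tree: n1←n0 n2←n1 n3←n1 n4←n1 n5←n1
Join-block Dom:
  n1: preds {n0,n3}: {n0} ∩ {n0,n1,n3} = {n0}; idom=n0
  n4: preds {n1,n3}: {n0,n1} ∩ {n0,n1,n3} = {n0,n1}; idom=n1
  n5: preds {n2,n4}: {n0,n1,n2} ∩ {n0,n1,n4} = {n0,n1}; idom=n1

idom(n4) = n1

Answer: n1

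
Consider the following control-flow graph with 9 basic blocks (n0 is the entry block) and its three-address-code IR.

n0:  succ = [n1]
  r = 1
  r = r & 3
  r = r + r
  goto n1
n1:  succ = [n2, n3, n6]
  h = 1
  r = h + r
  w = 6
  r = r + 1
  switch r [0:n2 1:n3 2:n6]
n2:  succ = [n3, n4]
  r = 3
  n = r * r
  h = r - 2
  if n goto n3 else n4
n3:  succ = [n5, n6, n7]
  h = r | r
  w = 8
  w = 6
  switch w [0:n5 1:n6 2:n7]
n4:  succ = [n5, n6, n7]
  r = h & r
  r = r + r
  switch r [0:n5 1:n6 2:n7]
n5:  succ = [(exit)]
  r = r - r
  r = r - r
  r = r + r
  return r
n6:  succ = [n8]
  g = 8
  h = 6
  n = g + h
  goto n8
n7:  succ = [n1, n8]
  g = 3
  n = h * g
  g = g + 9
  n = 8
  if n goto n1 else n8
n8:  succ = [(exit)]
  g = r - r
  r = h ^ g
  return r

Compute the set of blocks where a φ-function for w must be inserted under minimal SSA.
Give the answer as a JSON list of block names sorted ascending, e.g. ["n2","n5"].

idom tree: n1←n0 n2←n1 n3←n1 n4←n2 n5←n1 n6←n1 n7←n1 n8←n1
Dom∩ at merges:
  n1: preds {n0,n7}: {n0} ∩ {n0,n1,n7} = {n0}; idom=n0
  n3: preds {n1,n2}: {n0,n1} ∩ {n0,n1,n2} = {n0,n1}; idom=n1
  n5: preds {n3,n4}: {n0,n1,n3} ∩ {n0,n1,n2,n4} = {n0,n1}; idom=n1
  n6: preds {n1,n3,n4}: {n0,n1} ∩ {n0,n1,n3} ∩ {n0,n1,n2,n4} = {n0,n1}; idom=n1
  n7: preds {n3,n4}: {n0,n1,n3} ∩ {n0,n1,n2,n4} = {n0,n1}; idom=n1
  n8: preds {n6,n7}: {n0,n1,n6} ∩ {n0,n1,n7} = {n0,n1}; idom=n1

DF walk-up:
  join n1 pred n0: · stop@n0
  join n1 pred n7: n7→n1 stop@n0
  join n3 pred n1: · stop@n1
  join n3 pred n2: n2 stop@n1
  join n5 pred n3: n3 stop@n1
  join n5 pred n4: n4→n2 stop@n1
  join n6 pred n1: · stop@n1
  join n6 pred n3: n3 stop@n1
  join n6 pred n4: n4→n2 stop@n1
  join n7 pred n3: n3 stop@n1
  join n7 pred n4: n4→n2 stop@n1
  join n8 pred n6: n6 stop@n1
  join n8 pred n7: n7 stop@n1
  DF(n0)=∅
  DF(n1)={n1}
  DF(n2)={n3,n5,n6,n7}
  DF(n3)={n5,n6,n7}
  DF(n4)={n5,n6,n7}
  DF(n5)=∅
  DF(n6)={n8}
  DF(n7)={n1,n8}
  DF(n8)=∅

φ for w: defs {n1,n3}
  DF⁺ = {n1,n5,n6,n7,n8}

Answer: ["n1", "n5", "n6", "n7", "n8"]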